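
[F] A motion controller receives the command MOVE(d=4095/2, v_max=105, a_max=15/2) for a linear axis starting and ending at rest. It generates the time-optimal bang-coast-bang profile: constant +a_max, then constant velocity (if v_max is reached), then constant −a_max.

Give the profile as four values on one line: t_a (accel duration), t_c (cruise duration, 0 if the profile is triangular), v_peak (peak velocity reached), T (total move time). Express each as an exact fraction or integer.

(v_max)²/a_max = 105²/(15/2) = 1470
4095/2 ≥ 1470 → trapezoidal
t_a = 105/(15/2) = 14; v_peak = 105
d_cruise = 4095/2 − 1470 = 1155/2; t_c = (1155/2)/105 = 11/2
T = 2·14 + 11/2 = 67/2

t_a=14 t_c=11/2 v_peak=105 T=67/2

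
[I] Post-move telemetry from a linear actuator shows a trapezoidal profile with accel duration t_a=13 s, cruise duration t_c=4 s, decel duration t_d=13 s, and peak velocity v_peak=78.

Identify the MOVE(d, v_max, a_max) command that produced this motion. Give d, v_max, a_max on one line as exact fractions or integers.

d=1326 v_max=78 a_max=6

a_max = 78/13 = 6
d_a = ½·78·13 = 507; d_c = 78·4 = 312
d = 2·507 + 312 = 1326
t_c = 4 > 0 ⇒ limit active, v_max = 78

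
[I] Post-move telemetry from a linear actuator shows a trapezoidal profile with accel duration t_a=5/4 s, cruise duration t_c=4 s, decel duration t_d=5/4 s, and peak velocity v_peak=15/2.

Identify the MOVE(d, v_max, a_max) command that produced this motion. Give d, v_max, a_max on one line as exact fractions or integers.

a_max = (15/2)/(5/4) = 6
d_a = ½·15/2·5/4 = 75/16; d_c = 15/2·4 = 30
d = 2·75/16 + 30 = 315/8
t_c = 4 > 0 → v_max = v_peak = 15/2

d=315/8 v_max=15/2 a_max=6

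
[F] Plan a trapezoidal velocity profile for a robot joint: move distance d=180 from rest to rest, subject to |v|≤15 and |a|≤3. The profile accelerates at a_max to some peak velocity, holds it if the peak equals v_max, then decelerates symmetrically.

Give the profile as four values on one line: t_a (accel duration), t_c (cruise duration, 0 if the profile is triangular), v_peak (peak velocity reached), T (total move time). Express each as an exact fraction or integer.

t_a=5 t_c=7 v_peak=15 T=17

v_max²/a_max = 15²/3 = 75
180 ≥ 75 so v_max reached
t_a = 15/3 = 5; v_peak = 15
d_cruise = 180 − 75 = 105; t_c = 105/15 = 7
T = 2·5 + 7 = 17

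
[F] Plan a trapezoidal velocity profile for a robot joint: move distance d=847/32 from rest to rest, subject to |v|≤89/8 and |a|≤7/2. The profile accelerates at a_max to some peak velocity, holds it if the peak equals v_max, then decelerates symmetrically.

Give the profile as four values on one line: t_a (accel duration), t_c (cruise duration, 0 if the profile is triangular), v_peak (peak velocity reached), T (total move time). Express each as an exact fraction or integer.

t_a=11/4 t_c=0 v_peak=77/8 T=11/2

vₘ²/aₘ = (89/8)²/(7/2) = 7921/224
847/32 < 7921/224 ⇒ no cruise
v_peak = √(847/32·7/2) = √(5929/64) = 77/8
t_a = (77/8)/(7/2) = 11/4; t_c = 0
T = 2·11/4 = 11/2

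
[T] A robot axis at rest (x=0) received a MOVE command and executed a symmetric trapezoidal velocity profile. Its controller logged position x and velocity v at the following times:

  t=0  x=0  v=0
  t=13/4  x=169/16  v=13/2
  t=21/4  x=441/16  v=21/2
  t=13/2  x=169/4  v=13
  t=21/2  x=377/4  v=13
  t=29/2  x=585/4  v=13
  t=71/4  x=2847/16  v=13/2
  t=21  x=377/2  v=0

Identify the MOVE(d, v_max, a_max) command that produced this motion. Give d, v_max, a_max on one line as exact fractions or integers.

final state: t=21, x=377/2, v=0 → d = 377/2
a_max = (13/2−0)/(13/4−0) = 2
max v = 13 over t∈[13/2,29/2] → v_max = 13
check: 13·(13/2+8) = 377/2 ✓

d=377/2 v_max=13 a_max=2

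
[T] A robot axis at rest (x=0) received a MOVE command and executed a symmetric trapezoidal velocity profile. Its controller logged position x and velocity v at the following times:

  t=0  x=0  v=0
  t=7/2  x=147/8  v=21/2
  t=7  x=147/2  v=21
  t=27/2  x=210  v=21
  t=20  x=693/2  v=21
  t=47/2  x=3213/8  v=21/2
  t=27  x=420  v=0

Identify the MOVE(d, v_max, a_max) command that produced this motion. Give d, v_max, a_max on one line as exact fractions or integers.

d=420 v_max=21 a_max=3

final state: t=27, x=420, v=0 → d = 420
a_max = (21/2−0)/(7/2−0) = 3
max v = 21 over t∈[7,20] → v_max = 21
check: 21·(7+13) = 420 ✓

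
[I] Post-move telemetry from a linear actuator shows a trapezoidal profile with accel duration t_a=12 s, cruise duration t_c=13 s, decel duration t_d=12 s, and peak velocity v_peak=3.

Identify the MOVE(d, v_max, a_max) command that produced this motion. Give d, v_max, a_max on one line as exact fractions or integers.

d=75 v_max=3 a_max=1/4

a_max = 3/12 = 1/4
d_a = ½·3·12 = 18; d_c = 3·13 = 39
d = 2·18 + 39 = 75
t_c = 13 > 0 → v_max = v_peak = 3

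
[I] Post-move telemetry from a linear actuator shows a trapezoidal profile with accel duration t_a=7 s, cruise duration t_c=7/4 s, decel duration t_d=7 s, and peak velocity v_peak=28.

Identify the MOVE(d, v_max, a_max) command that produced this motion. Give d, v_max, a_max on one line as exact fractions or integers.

a_max = 28/7 = 4
d_a = ½·28·7 = 98; d_c = 28·7/4 = 49
d = 2·98 + 49 = 245
t_c = 7/4 > 0 → v_max = v_peak = 28

d=245 v_max=28 a_max=4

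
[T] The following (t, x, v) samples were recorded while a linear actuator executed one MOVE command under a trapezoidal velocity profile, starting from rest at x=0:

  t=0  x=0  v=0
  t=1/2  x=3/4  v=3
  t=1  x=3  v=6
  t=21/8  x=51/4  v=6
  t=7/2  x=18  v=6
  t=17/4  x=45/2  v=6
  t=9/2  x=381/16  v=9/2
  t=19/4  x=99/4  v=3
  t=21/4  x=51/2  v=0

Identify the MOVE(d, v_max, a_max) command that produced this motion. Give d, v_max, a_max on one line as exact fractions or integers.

final state: t=21/4, x=51/2, v=0 → d = 51/2
a_max = (3−0)/(1/2−0) = 6
max v = 6 over t∈[1,17/4] → v_max = 6
check: 6·(1+13/4) = 51/2 ✓

d=51/2 v_max=6 a_max=6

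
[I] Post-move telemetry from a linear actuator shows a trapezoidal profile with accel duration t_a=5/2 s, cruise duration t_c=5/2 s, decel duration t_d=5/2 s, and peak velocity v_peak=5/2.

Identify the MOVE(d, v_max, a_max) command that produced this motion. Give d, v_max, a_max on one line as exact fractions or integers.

a_max = (5/2)/(5/2) = 1
d_a = ½·5/2·5/2 = 25/8; d_c = 5/2·5/2 = 25/4
d = 2·25/8 + 25/4 = 25/2
t_c = 5/2 > 0 → v_max = v_peak = 5/2

d=25/2 v_max=5/2 a_max=1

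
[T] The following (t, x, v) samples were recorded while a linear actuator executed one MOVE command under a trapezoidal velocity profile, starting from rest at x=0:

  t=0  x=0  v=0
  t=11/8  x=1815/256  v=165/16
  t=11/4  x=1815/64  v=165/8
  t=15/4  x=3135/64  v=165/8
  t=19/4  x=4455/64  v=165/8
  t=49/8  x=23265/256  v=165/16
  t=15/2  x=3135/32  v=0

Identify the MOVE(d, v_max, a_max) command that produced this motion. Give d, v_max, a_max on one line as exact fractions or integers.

d=3135/32 v_max=165/8 a_max=15/2

final state: t=15/2, x=3135/32, v=0 → d = 3135/32
a_max = (165/16−0)/(11/8−0) = 15/2
max v = 165/8 over t∈[11/4,19/4] → v_max = 165/8
check: 165/8·(11/4+2) = 3135/32 ✓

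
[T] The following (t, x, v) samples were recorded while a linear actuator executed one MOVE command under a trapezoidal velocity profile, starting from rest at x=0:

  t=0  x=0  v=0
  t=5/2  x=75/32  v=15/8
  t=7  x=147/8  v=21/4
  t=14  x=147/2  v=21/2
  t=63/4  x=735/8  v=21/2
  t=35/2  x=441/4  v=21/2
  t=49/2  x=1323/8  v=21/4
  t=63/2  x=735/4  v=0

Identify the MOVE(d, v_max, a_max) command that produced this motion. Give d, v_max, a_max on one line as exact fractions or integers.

final state: t=63/2, x=735/4, v=0 → d = 735/4
a_max = (15/8−0)/(5/2−0) = 3/4
max v = 21/2 over t∈[14,35/2] → v_max = 21/2
check: 21/2·(14+7/2) = 735/4 ✓

d=735/4 v_max=21/2 a_max=3/4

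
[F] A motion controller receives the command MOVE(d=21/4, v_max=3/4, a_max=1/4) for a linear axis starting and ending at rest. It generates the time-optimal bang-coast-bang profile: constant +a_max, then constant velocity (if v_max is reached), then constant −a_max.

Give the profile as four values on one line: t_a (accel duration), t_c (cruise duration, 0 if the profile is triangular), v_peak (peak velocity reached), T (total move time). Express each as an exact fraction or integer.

t_a=3 t_c=4 v_peak=3/4 T=10

vₘ²/aₘ = (3/4)²/(1/4) = 9/4
21/4 ≥ 9/4 → trapezoidal
t_a = (3/4)/(1/4) = 3; v_peak = 3/4
d_cruise = 21/4 − 9/4 = 3; t_c = 3/(3/4) = 4
T = 2·3 + 4 = 10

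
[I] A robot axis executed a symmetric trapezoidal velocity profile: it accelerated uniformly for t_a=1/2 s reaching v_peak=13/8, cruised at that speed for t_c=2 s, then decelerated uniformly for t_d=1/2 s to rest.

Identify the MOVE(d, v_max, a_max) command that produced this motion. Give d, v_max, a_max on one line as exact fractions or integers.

a_max = (13/8)/(1/2) = 13/4
d_a = ½·13/8·1/2 = 13/32; d_c = 13/8·2 = 13/4
d = 2·13/32 + 13/4 = 65/16
t_c = 2 > 0 so v_max = 13/8

d=65/16 v_max=13/8 a_max=13/4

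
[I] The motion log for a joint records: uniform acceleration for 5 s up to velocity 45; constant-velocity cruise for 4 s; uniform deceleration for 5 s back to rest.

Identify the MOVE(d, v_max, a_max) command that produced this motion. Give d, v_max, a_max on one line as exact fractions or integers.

a_max = 45/5 = 9
d_a = ½·45·5 = 225/2; d_c = 45·4 = 180
d = 2·225/2 + 180 = 405
t_c = 4 > 0 ⇒ limit active, v_max = 45

d=405 v_max=45 a_max=9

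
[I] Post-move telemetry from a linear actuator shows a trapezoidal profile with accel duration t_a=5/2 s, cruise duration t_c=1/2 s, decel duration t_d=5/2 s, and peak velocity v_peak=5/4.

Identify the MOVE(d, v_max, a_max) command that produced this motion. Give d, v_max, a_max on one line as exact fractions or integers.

a_max = (5/4)/(5/2) = 1/2
d_a = ½·5/4·5/2 = 25/16; d_c = 5/4·1/2 = 5/8
d = 2·25/16 + 5/8 = 15/4
t_c = 1/2 > 0 → v_max = v_peak = 5/4

d=15/4 v_max=5/4 a_max=1/2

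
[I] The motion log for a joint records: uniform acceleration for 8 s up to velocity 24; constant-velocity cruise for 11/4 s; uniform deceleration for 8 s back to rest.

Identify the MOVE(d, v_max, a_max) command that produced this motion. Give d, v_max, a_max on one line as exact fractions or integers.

a_max = 24/8 = 3
d_a = ½·24·8 = 96; d_c = 24·11/4 = 66
d = 2·96 + 66 = 258
t_c = 11/4 > 0 so v_max = 24

d=258 v_max=24 a_max=3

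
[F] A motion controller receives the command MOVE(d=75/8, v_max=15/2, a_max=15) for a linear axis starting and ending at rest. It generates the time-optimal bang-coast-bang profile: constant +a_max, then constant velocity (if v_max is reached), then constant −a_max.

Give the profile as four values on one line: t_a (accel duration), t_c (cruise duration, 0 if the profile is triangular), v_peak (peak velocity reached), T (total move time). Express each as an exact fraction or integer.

t_a=1/2 t_c=3/4 v_peak=15/2 T=7/4

(v_max)²/a_max = (15/2)²/15 = 15/4
75/8 ≥ 15/4 so v_max reached
t_a = (15/2)/15 = 1/2; v_peak = 15/2
d_cruise = 75/8 − 15/4 = 45/8; t_c = (45/8)/(15/2) = 3/4
T = 2·1/2 + 3/4 = 7/4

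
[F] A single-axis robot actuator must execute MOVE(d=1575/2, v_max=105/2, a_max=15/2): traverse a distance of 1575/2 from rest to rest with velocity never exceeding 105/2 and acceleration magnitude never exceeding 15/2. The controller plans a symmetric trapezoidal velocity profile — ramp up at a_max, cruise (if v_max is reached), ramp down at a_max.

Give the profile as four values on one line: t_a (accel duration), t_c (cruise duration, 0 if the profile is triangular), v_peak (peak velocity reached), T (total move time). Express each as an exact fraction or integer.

v_max²/a_max = (105/2)²/(15/2) = 735/2
1575/2 ≥ 735/2 so v_max reached
t_a = (105/2)/(15/2) = 7; v_peak = 105/2
d_cruise = 1575/2 − 735/2 = 420; t_c = 420/(105/2) = 8
T = 2·7 + 8 = 22

t_a=7 t_c=8 v_peak=105/2 T=22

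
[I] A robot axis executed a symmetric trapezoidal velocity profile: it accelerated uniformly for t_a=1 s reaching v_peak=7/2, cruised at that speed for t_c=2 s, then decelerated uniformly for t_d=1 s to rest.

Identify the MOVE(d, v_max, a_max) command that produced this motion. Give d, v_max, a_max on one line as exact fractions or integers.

d=21/2 v_max=7/2 a_max=7/2

a_max = (7/2)/1 = 7/2
d_a = ½·7/2·1 = 7/4; d_c = 7/2·2 = 7
d = 2·7/4 + 7 = 21/2
t_c = 2 > 0 so v_max = 7/2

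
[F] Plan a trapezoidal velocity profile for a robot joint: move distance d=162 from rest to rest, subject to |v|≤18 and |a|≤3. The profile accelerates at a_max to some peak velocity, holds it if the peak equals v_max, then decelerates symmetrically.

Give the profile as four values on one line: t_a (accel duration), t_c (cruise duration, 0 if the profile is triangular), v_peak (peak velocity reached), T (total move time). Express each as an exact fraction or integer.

vₘ²/aₘ = 18²/3 = 108
162 ≥ 108 → trapezoidal
t_a = 18/3 = 6; v_peak = 18
d_cruise = 162 − 108 = 54; t_c = 54/18 = 3
T = 2·6 + 3 = 15

t_a=6 t_c=3 v_peak=18 T=15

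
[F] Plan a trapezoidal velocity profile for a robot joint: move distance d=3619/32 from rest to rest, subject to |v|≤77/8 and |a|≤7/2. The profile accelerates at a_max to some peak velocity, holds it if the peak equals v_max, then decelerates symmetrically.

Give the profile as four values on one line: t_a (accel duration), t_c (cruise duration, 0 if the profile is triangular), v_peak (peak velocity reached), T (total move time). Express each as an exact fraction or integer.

t_a=11/4 t_c=9 v_peak=77/8 T=29/2

(v_max)²/a_max = (77/8)²/(7/2) = 847/32
3619/32 ≥ 847/32 → trapezoidal
t_a = (77/8)/(7/2) = 11/4; v_peak = 77/8
d_cruise = 3619/32 − 847/32 = 693/8; t_c = (693/8)/(77/8) = 9
T = 2·11/4 + 9 = 29/2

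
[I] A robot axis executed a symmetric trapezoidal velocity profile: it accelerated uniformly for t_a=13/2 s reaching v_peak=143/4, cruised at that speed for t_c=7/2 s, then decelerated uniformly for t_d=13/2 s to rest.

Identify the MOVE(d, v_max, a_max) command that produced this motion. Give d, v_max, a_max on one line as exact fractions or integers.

d=715/2 v_max=143/4 a_max=11/2

a_max = (143/4)/(13/2) = 11/2
d_a = ½·143/4·13/2 = 1859/16; d_c = 143/4·7/2 = 1001/8
d = 2·1859/16 + 1001/8 = 715/2
t_c = 7/2 > 0 so v_max = 143/4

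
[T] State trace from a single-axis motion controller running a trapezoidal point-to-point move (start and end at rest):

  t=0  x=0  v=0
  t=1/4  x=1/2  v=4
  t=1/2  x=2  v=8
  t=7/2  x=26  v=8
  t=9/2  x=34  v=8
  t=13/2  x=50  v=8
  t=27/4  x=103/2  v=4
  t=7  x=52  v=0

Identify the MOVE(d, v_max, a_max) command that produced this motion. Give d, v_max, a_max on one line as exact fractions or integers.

d=52 v_max=8 a_max=16

final state: t=7, x=52, v=0 → d = 52
a_max = (4−0)/(1/4−0) = 16
max v = 8 over t∈[1/2,13/2] → v_max = 8
check: 8·(1/2+6) = 52 ✓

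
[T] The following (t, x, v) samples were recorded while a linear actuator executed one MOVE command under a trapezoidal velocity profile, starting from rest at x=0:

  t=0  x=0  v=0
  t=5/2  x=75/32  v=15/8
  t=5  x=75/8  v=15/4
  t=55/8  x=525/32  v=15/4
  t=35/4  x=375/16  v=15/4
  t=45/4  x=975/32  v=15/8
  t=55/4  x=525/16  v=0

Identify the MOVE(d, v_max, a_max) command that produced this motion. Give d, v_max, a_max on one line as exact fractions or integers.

d=525/16 v_max=15/4 a_max=3/4

final state: t=55/4, x=525/16, v=0 → d = 525/16
a_max = (15/8−0)/(5/2−0) = 3/4
max v = 15/4 over t∈[5,35/4] → v_max = 15/4
check: 15/4·(5+15/4) = 525/16 ✓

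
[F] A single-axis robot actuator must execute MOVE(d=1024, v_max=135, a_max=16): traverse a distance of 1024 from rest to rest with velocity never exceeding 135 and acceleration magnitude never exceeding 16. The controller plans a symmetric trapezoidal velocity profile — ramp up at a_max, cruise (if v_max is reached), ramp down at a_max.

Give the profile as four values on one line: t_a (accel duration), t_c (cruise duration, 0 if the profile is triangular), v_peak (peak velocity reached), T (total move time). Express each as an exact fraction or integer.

t_a=8 t_c=0 v_peak=128 T=16

vₘ²/aₘ = 135²/16 = 18225/16
1024 < 18225/16 ⇒ no cruise
v_peak = √(1024·16) = √16384 = 128
t_a = 128/16 = 8; t_c = 0
T = 2·8 = 16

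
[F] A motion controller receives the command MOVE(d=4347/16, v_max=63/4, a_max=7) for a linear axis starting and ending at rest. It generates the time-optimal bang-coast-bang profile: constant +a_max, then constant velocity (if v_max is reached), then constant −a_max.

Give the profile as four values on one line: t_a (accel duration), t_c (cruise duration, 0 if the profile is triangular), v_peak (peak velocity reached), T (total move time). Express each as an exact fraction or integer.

t_a=9/4 t_c=15 v_peak=63/4 T=39/2

vₘ²/aₘ = (63/4)²/7 = 567/16
4347/16 ≥ 567/16 so v_max reached
t_a = (63/4)/7 = 9/4; v_peak = 63/4
d_cruise = 4347/16 − 567/16 = 945/4; t_c = (945/4)/(63/4) = 15
T = 2·9/4 + 15 = 39/2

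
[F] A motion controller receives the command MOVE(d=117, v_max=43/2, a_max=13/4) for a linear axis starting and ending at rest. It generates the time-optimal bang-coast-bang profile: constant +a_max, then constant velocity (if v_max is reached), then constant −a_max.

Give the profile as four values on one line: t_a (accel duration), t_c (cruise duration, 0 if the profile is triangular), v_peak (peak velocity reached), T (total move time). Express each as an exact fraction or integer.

v_max²/a_max = (43/2)²/(13/4) = 1849/13
117 < 1849/13 so t_c = 0
v_peak = √(117·13/4) = √(1521/4) = 39/2
t_a = (39/2)/(13/4) = 6; t_c = 0
T = 2·6 = 12

t_a=6 t_c=0 v_peak=39/2 T=12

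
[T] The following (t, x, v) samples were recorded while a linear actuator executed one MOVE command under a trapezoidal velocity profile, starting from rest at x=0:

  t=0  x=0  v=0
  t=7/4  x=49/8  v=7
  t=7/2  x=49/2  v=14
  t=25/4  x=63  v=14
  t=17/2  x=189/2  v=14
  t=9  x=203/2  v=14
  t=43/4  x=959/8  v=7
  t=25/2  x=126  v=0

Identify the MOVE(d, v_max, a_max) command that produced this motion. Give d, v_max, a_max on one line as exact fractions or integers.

final state: t=25/2, x=126, v=0 → d = 126
a_max = (7−0)/(7/4−0) = 4
max v = 14 over t∈[7/2,9] → v_max = 14
check: 14·(7/2+11/2) = 126 ✓

d=126 v_max=14 a_max=4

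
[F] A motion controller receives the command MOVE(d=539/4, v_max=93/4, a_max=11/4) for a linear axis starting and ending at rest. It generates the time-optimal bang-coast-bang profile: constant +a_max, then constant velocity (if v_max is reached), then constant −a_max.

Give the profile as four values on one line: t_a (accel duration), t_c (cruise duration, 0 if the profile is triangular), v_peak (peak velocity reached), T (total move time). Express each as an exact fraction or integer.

t_a=7 t_c=0 v_peak=77/4 T=14

vₘ²/aₘ = (93/4)²/(11/4) = 8649/44
539/4 < 8649/44 → triangular
v_peak = √(539/4·11/4) = √(5929/16) = 77/4
t_a = (77/4)/(11/4) = 7; t_c = 0
T = 2·7 = 14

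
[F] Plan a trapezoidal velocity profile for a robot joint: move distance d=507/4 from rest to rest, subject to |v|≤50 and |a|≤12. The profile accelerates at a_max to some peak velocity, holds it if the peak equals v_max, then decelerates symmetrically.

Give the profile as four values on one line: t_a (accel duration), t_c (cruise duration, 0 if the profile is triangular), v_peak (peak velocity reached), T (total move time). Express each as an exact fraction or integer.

t_a=13/4 t_c=0 v_peak=39 T=13/2

(v_max)²/a_max = 50²/12 = 625/3
507/4 < 625/3 so t_c = 0
v_peak = √(507/4·12) = √1521 = 39
t_a = 39/12 = 13/4; t_c = 0
T = 2·13/4 = 13/2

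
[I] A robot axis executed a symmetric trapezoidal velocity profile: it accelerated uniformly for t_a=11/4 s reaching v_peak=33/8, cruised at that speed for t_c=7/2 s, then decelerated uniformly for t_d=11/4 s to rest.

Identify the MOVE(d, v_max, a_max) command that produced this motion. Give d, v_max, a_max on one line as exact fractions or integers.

d=825/32 v_max=33/8 a_max=3/2

a_max = (33/8)/(11/4) = 3/2
d_a = ½·33/8·11/4 = 363/64; d_c = 33/8·7/2 = 231/16
d = 2·363/64 + 231/16 = 825/32
t_c = 7/2 > 0 so v_max = 33/8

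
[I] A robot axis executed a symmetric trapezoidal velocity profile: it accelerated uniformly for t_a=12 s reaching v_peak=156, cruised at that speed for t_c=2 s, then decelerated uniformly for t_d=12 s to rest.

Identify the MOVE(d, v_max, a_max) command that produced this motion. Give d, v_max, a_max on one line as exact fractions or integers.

a_max = 156/12 = 13
d_a = ½·156·12 = 936; d_c = 156·2 = 312
d = 2·936 + 312 = 2184
t_c = 2 > 0 → v_max = v_peak = 156

d=2184 v_max=156 a_max=13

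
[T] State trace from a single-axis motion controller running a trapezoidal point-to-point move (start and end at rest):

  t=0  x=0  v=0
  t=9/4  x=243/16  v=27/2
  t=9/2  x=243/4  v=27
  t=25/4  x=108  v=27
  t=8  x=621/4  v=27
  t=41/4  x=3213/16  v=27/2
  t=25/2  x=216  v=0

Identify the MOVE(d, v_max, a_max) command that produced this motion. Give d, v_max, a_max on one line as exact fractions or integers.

d=216 v_max=27 a_max=6

final state: t=25/2, x=216, v=0 → d = 216
a_max = (27/2−0)/(9/4−0) = 6
max v = 27 over t∈[9/2,8] → v_max = 27
check: 27·(9/2+7/2) = 216 ✓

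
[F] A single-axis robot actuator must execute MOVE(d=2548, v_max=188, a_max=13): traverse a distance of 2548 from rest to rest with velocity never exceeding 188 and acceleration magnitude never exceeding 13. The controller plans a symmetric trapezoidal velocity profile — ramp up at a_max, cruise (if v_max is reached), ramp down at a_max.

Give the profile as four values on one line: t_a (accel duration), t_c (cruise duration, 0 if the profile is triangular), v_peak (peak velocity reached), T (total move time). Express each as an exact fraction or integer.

v_max²/a_max = 188²/13 = 35344/13
2548 < 35344/13 so t_c = 0
v_peak = √(2548·13) = √33124 = 182
t_a = 182/13 = 14; t_c = 0
T = 2·14 = 28

t_a=14 t_c=0 v_peak=182 T=28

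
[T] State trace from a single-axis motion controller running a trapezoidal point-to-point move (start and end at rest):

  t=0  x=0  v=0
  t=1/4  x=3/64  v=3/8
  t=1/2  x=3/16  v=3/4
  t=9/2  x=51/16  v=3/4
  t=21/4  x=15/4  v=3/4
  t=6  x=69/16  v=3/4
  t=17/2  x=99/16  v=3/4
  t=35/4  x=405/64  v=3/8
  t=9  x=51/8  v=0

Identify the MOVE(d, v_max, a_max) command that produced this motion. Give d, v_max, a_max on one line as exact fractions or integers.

final state: t=9, x=51/8, v=0 → d = 51/8
a_max = (3/8−0)/(1/4−0) = 3/2
max v = 3/4 over t∈[1/2,17/2] → v_max = 3/4
check: 3/4·(1/2+8) = 51/8 ✓

d=51/8 v_max=3/4 a_max=3/2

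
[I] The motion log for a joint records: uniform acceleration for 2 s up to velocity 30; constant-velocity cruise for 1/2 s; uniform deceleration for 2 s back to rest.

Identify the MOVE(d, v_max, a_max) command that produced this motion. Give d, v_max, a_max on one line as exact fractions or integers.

a_max = 30/2 = 15
d_a = ½·30·2 = 30; d_c = 30·1/2 = 15
d = 2·30 + 15 = 75
t_c = 1/2 > 0 ⇒ limit active, v_max = 30

d=75 v_max=30 a_max=15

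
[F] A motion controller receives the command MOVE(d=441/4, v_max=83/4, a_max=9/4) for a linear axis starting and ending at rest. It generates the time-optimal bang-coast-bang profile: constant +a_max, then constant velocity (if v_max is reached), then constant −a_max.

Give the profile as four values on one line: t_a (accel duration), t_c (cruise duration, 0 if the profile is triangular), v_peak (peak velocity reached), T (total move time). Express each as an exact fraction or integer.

t_a=7 t_c=0 v_peak=63/4 T=14

vₘ²/aₘ = (83/4)²/(9/4) = 6889/36
441/4 < 6889/36 ⇒ no cruise
v_peak = √(441/4·9/4) = √(3969/16) = 63/4
t_a = (63/4)/(9/4) = 7; t_c = 0
T = 2·7 = 14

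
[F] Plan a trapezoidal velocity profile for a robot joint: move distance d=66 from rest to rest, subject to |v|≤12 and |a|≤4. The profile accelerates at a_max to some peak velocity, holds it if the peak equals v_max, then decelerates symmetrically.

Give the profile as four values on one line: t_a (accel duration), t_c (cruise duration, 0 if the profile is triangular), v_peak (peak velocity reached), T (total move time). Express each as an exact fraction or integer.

t_a=3 t_c=5/2 v_peak=12 T=17/2

(v_max)²/a_max = 12²/4 = 36
66 ≥ 36 ⇒ cruise phase
t_a = 12/4 = 3; v_peak = 12
d_cruise = 66 − 36 = 30; t_c = 30/12 = 5/2
T = 2·3 + 5/2 = 17/2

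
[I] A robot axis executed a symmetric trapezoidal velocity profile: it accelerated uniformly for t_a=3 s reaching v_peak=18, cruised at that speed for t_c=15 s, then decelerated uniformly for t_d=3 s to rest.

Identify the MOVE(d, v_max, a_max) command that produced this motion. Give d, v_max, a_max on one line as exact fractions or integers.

d=324 v_max=18 a_max=6

a_max = 18/3 = 6
d_a = ½·18·3 = 27; d_c = 18·15 = 270
d = 2·27 + 270 = 324
t_c = 15 > 0 ⇒ limit active, v_max = 18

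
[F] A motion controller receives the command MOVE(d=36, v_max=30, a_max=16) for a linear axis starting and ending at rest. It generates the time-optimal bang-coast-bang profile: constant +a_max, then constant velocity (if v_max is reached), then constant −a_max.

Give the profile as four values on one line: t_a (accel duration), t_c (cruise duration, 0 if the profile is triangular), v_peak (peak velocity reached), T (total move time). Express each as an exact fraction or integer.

(v_max)²/a_max = 30²/16 = 225/4
36 < 225/4 ⇒ no cruise
v_peak = √(36·16) = √576 = 24
t_a = 24/16 = 3/2; t_c = 0
T = 2·3/2 = 3

t_a=3/2 t_c=0 v_peak=24 T=3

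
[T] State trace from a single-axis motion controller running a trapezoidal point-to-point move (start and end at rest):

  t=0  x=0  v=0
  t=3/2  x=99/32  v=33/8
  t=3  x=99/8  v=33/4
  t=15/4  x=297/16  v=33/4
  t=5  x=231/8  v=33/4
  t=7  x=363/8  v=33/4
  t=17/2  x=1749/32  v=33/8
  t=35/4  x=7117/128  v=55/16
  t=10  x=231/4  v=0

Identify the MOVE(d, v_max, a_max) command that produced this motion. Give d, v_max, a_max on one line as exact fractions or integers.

d=231/4 v_max=33/4 a_max=11/4

final state: t=10, x=231/4, v=0 → d = 231/4
a_max = (33/8−0)/(3/2−0) = 11/4
max v = 33/4 over t∈[3,7] → v_max = 33/4
check: 33/4·(3+4) = 231/4 ✓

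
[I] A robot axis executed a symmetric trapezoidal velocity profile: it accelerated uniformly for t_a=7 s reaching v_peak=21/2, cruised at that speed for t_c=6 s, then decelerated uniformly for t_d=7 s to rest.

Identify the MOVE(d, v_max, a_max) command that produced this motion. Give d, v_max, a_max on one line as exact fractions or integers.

a_max = (21/2)/7 = 3/2
d_a = ½·21/2·7 = 147/4; d_c = 21/2·6 = 63
d = 2·147/4 + 63 = 273/2
t_c = 6 > 0 → v_max = v_peak = 21/2

d=273/2 v_max=21/2 a_max=3/2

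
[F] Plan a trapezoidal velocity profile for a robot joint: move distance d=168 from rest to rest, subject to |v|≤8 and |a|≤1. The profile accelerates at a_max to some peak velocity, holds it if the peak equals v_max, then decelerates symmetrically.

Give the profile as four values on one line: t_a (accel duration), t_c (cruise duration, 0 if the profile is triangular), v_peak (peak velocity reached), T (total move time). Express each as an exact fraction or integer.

t_a=8 t_c=13 v_peak=8 T=29

v_max²/a_max = 8²/1 = 64
168 ≥ 64 so v_max reached
t_a = 8/1 = 8; v_peak = 8
d_cruise = 168 − 64 = 104; t_c = 104/8 = 13
T = 2·8 + 13 = 29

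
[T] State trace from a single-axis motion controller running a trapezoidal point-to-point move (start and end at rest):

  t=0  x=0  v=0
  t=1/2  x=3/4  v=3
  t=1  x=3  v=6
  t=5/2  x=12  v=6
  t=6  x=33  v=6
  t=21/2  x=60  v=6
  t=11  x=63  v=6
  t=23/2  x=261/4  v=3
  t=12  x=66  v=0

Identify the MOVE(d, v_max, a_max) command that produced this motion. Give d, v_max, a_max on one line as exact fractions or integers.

d=66 v_max=6 a_max=6

final state: t=12, x=66, v=0 → d = 66
a_max = (3−0)/(1/2−0) = 6
max v = 6 over t∈[1,11] → v_max = 6
check: 6·(1+10) = 66 ✓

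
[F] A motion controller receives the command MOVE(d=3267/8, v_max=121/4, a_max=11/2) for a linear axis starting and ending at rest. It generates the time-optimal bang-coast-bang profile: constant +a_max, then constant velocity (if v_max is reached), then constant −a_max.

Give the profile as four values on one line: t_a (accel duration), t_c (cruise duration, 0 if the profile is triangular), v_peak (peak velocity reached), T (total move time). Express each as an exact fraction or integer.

vₘ²/aₘ = (121/4)²/(11/2) = 1331/8
3267/8 ≥ 1331/8 so v_max reached
t_a = (121/4)/(11/2) = 11/2; v_peak = 121/4
d_cruise = 3267/8 − 1331/8 = 242; t_c = 242/(121/4) = 8
T = 2·11/2 + 8 = 19

t_a=11/2 t_c=8 v_peak=121/4 T=19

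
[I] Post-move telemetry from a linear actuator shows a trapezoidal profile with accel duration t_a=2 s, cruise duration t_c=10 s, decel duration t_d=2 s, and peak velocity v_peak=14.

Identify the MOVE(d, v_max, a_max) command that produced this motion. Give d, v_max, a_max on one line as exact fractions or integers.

d=168 v_max=14 a_max=7

a_max = 14/2 = 7
d_a = ½·14·2 = 14; d_c = 14·10 = 140
d = 2·14 + 140 = 168
t_c = 10 > 0 ⇒ limit active, v_max = 14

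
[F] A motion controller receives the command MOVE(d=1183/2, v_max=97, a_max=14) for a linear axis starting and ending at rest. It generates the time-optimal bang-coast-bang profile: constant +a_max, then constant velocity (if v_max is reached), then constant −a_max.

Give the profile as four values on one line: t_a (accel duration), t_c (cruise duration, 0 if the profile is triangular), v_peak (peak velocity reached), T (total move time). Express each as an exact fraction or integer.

t_a=13/2 t_c=0 v_peak=91 T=13

(v_max)²/a_max = 97²/14 = 9409/14
1183/2 < 9409/14 so t_c = 0
v_peak = √(1183/2·14) = √8281 = 91
t_a = 91/14 = 13/2; t_c = 0
T = 2·13/2 = 13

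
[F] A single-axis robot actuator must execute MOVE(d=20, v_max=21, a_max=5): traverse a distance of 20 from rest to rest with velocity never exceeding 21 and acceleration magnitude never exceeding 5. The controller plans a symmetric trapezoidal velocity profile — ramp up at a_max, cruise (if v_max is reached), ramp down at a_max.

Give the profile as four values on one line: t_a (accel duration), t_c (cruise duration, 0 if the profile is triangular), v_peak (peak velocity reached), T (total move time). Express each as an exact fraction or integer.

(v_max)²/a_max = 21²/5 = 441/5
20 < 441/5 → triangular
v_peak = √(20·5) = √100 = 10
t_a = 10/5 = 2; t_c = 0
T = 2·2 = 4

t_a=2 t_c=0 v_peak=10 T=4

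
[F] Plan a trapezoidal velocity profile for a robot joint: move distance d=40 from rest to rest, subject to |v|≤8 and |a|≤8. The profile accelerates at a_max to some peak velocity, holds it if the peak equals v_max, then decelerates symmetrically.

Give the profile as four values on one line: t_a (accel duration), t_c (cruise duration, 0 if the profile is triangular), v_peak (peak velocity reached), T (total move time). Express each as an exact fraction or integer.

vₘ²/aₘ = 8²/8 = 8
40 ≥ 8 ⇒ cruise phase
t_a = 8/8 = 1; v_peak = 8
d_cruise = 40 − 8 = 32; t_c = 32/8 = 4
T = 2·1 + 4 = 6

t_a=1 t_c=4 v_peak=8 T=6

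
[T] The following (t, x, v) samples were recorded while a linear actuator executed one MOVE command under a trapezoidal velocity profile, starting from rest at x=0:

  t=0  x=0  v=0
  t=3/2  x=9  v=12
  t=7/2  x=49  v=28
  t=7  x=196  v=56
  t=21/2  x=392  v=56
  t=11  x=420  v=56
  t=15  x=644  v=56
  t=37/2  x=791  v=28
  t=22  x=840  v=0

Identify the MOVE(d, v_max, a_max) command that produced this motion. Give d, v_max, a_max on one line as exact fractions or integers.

final state: t=22, x=840, v=0 → d = 840
a_max = (12−0)/(3/2−0) = 8
max v = 56 over t∈[7,15] → v_max = 56
check: 56·(7+8) = 840 ✓

d=840 v_max=56 a_max=8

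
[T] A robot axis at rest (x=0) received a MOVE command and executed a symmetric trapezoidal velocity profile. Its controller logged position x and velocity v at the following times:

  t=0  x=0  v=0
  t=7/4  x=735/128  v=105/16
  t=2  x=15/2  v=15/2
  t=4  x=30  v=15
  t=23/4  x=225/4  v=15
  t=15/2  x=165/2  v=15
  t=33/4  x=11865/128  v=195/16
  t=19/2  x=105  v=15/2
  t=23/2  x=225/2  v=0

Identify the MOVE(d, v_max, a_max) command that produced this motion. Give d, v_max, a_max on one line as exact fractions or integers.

d=225/2 v_max=15 a_max=15/4

final state: t=23/2, x=225/2, v=0 → d = 225/2
a_max = (105/16−0)/(7/4−0) = 15/4
max v = 15 over t∈[4,15/2] → v_max = 15
check: 15·(4+7/2) = 225/2 ✓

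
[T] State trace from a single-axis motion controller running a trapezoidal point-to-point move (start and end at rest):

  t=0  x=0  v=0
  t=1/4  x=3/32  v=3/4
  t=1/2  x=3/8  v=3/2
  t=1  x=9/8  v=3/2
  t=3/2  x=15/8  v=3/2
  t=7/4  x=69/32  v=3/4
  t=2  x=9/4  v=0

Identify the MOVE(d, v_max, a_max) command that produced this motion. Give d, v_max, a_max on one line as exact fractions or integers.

final state: t=2, x=9/4, v=0 → d = 9/4
a_max = (3/4−0)/(1/4−0) = 3
max v = 3/2 over t∈[1/2,3/2] → v_max = 3/2
check: 3/2·(1/2+1) = 9/4 ✓

d=9/4 v_max=3/2 a_max=3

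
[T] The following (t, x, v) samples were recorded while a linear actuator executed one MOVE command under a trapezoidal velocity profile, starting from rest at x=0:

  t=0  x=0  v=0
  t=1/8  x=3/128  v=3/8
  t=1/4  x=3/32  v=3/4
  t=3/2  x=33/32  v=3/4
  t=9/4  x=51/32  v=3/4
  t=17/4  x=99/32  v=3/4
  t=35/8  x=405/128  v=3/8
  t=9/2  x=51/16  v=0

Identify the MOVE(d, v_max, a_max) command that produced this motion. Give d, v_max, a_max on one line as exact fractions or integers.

d=51/16 v_max=3/4 a_max=3

final state: t=9/2, x=51/16, v=0 → d = 51/16
a_max = (3/8−0)/(1/8−0) = 3
max v = 3/4 over t∈[1/4,17/4] → v_max = 3/4
check: 3/4·(1/4+4) = 51/16 ✓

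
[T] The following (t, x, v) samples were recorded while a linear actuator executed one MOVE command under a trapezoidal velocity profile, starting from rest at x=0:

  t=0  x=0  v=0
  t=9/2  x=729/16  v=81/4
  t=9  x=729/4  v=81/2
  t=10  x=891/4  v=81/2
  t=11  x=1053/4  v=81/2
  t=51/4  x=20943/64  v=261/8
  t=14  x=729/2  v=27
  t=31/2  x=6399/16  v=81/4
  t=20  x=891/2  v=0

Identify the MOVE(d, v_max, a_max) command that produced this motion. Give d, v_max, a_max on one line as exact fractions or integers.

d=891/2 v_max=81/2 a_max=9/2

final state: t=20, x=891/2, v=0 → d = 891/2
a_max = (81/4−0)/(9/2−0) = 9/2
max v = 81/2 over t∈[9,11] → v_max = 81/2
check: 81/2·(9+2) = 891/2 ✓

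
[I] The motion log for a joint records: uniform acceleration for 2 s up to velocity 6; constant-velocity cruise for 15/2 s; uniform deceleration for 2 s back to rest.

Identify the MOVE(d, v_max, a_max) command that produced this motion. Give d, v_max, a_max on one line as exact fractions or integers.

a_max = 6/2 = 3
d_a = ½·6·2 = 6; d_c = 6·15/2 = 45
d = 2·6 + 45 = 57
t_c = 15/2 > 0 so v_max = 6

d=57 v_max=6 a_max=3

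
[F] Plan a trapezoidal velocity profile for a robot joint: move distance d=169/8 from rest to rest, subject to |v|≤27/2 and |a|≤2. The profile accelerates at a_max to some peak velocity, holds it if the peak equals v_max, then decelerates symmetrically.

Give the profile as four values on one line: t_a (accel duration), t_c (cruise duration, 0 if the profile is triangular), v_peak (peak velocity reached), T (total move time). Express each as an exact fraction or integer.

t_a=13/4 t_c=0 v_peak=13/2 T=13/2

vₘ²/aₘ = (27/2)²/2 = 729/8
169/8 < 729/8 so t_c = 0
v_peak = √(169/8·2) = √(169/4) = 13/2
t_a = (13/2)/2 = 13/4; t_c = 0
T = 2·13/4 = 13/2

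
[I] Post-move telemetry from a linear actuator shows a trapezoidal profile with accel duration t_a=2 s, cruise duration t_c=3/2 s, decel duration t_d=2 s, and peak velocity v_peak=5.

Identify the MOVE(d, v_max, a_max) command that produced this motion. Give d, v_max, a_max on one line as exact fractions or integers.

d=35/2 v_max=5 a_max=5/2

a_max = 5/2
d_a = ½·5·2 = 5; d_c = 5·3/2 = 15/2
d = 2·5 + 15/2 = 35/2
t_c = 3/2 > 0 so v_max = 5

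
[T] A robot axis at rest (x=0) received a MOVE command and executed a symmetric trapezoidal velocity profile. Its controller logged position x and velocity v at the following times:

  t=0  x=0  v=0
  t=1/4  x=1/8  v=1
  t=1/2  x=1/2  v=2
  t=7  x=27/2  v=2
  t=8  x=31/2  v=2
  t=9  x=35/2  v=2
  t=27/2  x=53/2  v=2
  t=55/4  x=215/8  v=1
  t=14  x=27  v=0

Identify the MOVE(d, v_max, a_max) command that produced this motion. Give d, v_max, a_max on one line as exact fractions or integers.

final state: t=14, x=27, v=0 → d = 27
a_max = (1−0)/(1/4−0) = 4
max v = 2 over t∈[1/2,27/2] → v_max = 2
check: 2·(1/2+13) = 27 ✓

d=27 v_max=2 a_max=4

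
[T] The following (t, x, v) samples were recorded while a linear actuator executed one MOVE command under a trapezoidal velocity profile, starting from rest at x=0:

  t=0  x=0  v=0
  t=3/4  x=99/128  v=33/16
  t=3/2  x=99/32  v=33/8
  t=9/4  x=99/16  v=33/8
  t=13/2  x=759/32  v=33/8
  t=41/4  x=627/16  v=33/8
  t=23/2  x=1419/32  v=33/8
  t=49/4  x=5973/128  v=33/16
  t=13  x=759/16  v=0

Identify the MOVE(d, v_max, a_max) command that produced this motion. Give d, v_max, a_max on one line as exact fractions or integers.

d=759/16 v_max=33/8 a_max=11/4

final state: t=13, x=759/16, v=0 → d = 759/16
a_max = (33/16−0)/(3/4−0) = 11/4
max v = 33/8 over t∈[3/2,23/2] → v_max = 33/8
check: 33/8·(3/2+10) = 759/16 ✓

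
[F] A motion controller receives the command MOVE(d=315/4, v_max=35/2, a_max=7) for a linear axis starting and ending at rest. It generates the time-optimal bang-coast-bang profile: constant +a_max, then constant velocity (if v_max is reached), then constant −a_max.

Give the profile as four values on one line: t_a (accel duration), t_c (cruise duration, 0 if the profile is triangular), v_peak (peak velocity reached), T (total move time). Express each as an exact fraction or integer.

t_a=5/2 t_c=2 v_peak=35/2 T=7

v_max²/a_max = (35/2)²/7 = 175/4
315/4 ≥ 175/4 ⇒ cruise phase
t_a = (35/2)/7 = 5/2; v_peak = 35/2
d_cruise = 315/4 − 175/4 = 35; t_c = 35/(35/2) = 2
T = 2·5/2 + 2 = 7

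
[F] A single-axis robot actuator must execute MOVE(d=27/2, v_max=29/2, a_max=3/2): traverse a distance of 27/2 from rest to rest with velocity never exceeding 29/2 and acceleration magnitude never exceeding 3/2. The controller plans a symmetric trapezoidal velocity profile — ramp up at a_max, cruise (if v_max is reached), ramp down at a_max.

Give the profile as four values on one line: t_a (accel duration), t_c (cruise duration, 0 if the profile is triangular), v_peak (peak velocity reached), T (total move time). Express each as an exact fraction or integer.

vₘ²/aₘ = (29/2)²/(3/2) = 841/6
27/2 < 841/6 → triangular
v_peak = √(27/2·3/2) = √(81/4) = 9/2
t_a = (9/2)/(3/2) = 3; t_c = 0
T = 2·3 = 6

t_a=3 t_c=0 v_peak=9/2 T=6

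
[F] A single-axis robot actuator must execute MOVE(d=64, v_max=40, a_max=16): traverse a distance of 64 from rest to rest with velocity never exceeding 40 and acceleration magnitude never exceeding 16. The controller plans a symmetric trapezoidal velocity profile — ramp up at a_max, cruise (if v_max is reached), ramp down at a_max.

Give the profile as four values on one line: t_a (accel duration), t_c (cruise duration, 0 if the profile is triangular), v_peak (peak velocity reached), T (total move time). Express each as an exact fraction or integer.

t_a=2 t_c=0 v_peak=32 T=4

vₘ²/aₘ = 40²/16 = 100
64 < 100 so t_c = 0
v_peak = √(64·16) = √1024 = 32
t_a = 32/16 = 2; t_c = 0
T = 2·2 = 4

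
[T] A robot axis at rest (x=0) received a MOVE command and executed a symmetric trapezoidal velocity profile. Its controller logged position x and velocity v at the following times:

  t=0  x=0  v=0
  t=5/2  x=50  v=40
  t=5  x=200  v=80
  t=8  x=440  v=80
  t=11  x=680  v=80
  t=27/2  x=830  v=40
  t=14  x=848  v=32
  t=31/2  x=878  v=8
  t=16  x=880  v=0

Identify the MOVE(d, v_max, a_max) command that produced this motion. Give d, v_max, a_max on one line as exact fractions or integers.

final state: t=16, x=880, v=0 → d = 880
a_max = (40−0)/(5/2−0) = 16
max v = 80 over t∈[5,11] → v_max = 80
check: 80·(5+6) = 880 ✓

d=880 v_max=80 a_max=16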